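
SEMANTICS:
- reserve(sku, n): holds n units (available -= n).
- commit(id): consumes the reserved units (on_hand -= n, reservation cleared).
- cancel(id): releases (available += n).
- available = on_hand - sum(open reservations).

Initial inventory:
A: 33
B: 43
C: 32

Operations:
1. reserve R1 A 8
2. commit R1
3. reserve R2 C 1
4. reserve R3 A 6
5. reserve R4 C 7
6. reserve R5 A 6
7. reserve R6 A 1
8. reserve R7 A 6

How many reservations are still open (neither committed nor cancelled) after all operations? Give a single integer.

Answer: 6

Derivation:
Step 1: reserve R1 A 8 -> on_hand[A=33 B=43 C=32] avail[A=25 B=43 C=32] open={R1}
Step 2: commit R1 -> on_hand[A=25 B=43 C=32] avail[A=25 B=43 C=32] open={}
Step 3: reserve R2 C 1 -> on_hand[A=25 B=43 C=32] avail[A=25 B=43 C=31] open={R2}
Step 4: reserve R3 A 6 -> on_hand[A=25 B=43 C=32] avail[A=19 B=43 C=31] open={R2,R3}
Step 5: reserve R4 C 7 -> on_hand[A=25 B=43 C=32] avail[A=19 B=43 C=24] open={R2,R3,R4}
Step 6: reserve R5 A 6 -> on_hand[A=25 B=43 C=32] avail[A=13 B=43 C=24] open={R2,R3,R4,R5}
Step 7: reserve R6 A 1 -> on_hand[A=25 B=43 C=32] avail[A=12 B=43 C=24] open={R2,R3,R4,R5,R6}
Step 8: reserve R7 A 6 -> on_hand[A=25 B=43 C=32] avail[A=6 B=43 C=24] open={R2,R3,R4,R5,R6,R7}
Open reservations: ['R2', 'R3', 'R4', 'R5', 'R6', 'R7'] -> 6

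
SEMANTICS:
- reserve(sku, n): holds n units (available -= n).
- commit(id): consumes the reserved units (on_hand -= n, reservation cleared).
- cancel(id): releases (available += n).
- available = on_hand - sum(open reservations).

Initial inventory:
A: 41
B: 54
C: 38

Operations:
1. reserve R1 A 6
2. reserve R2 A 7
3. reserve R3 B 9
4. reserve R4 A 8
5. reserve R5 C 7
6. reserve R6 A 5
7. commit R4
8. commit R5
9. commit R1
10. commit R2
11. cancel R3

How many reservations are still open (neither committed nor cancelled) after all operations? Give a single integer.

Step 1: reserve R1 A 6 -> on_hand[A=41 B=54 C=38] avail[A=35 B=54 C=38] open={R1}
Step 2: reserve R2 A 7 -> on_hand[A=41 B=54 C=38] avail[A=28 B=54 C=38] open={R1,R2}
Step 3: reserve R3 B 9 -> on_hand[A=41 B=54 C=38] avail[A=28 B=45 C=38] open={R1,R2,R3}
Step 4: reserve R4 A 8 -> on_hand[A=41 B=54 C=38] avail[A=20 B=45 C=38] open={R1,R2,R3,R4}
Step 5: reserve R5 C 7 -> on_hand[A=41 B=54 C=38] avail[A=20 B=45 C=31] open={R1,R2,R3,R4,R5}
Step 6: reserve R6 A 5 -> on_hand[A=41 B=54 C=38] avail[A=15 B=45 C=31] open={R1,R2,R3,R4,R5,R6}
Step 7: commit R4 -> on_hand[A=33 B=54 C=38] avail[A=15 B=45 C=31] open={R1,R2,R3,R5,R6}
Step 8: commit R5 -> on_hand[A=33 B=54 C=31] avail[A=15 B=45 C=31] open={R1,R2,R3,R6}
Step 9: commit R1 -> on_hand[A=27 B=54 C=31] avail[A=15 B=45 C=31] open={R2,R3,R6}
Step 10: commit R2 -> on_hand[A=20 B=54 C=31] avail[A=15 B=45 C=31] open={R3,R6}
Step 11: cancel R3 -> on_hand[A=20 B=54 C=31] avail[A=15 B=54 C=31] open={R6}
Open reservations: ['R6'] -> 1

Answer: 1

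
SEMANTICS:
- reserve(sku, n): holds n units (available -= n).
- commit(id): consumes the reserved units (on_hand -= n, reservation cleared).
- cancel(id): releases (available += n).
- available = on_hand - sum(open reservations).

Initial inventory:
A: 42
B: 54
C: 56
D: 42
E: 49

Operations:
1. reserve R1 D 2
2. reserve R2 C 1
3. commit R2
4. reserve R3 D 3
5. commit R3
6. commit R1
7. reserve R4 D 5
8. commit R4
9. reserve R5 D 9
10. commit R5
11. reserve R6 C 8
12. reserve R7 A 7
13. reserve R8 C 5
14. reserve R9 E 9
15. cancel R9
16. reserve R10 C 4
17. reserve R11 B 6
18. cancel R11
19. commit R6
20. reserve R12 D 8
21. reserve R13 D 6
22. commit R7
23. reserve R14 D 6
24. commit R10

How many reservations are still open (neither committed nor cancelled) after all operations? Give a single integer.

Step 1: reserve R1 D 2 -> on_hand[A=42 B=54 C=56 D=42 E=49] avail[A=42 B=54 C=56 D=40 E=49] open={R1}
Step 2: reserve R2 C 1 -> on_hand[A=42 B=54 C=56 D=42 E=49] avail[A=42 B=54 C=55 D=40 E=49] open={R1,R2}
Step 3: commit R2 -> on_hand[A=42 B=54 C=55 D=42 E=49] avail[A=42 B=54 C=55 D=40 E=49] open={R1}
Step 4: reserve R3 D 3 -> on_hand[A=42 B=54 C=55 D=42 E=49] avail[A=42 B=54 C=55 D=37 E=49] open={R1,R3}
Step 5: commit R3 -> on_hand[A=42 B=54 C=55 D=39 E=49] avail[A=42 B=54 C=55 D=37 E=49] open={R1}
Step 6: commit R1 -> on_hand[A=42 B=54 C=55 D=37 E=49] avail[A=42 B=54 C=55 D=37 E=49] open={}
Step 7: reserve R4 D 5 -> on_hand[A=42 B=54 C=55 D=37 E=49] avail[A=42 B=54 C=55 D=32 E=49] open={R4}
Step 8: commit R4 -> on_hand[A=42 B=54 C=55 D=32 E=49] avail[A=42 B=54 C=55 D=32 E=49] open={}
Step 9: reserve R5 D 9 -> on_hand[A=42 B=54 C=55 D=32 E=49] avail[A=42 B=54 C=55 D=23 E=49] open={R5}
Step 10: commit R5 -> on_hand[A=42 B=54 C=55 D=23 E=49] avail[A=42 B=54 C=55 D=23 E=49] open={}
Step 11: reserve R6 C 8 -> on_hand[A=42 B=54 C=55 D=23 E=49] avail[A=42 B=54 C=47 D=23 E=49] open={R6}
Step 12: reserve R7 A 7 -> on_hand[A=42 B=54 C=55 D=23 E=49] avail[A=35 B=54 C=47 D=23 E=49] open={R6,R7}
Step 13: reserve R8 C 5 -> on_hand[A=42 B=54 C=55 D=23 E=49] avail[A=35 B=54 C=42 D=23 E=49] open={R6,R7,R8}
Step 14: reserve R9 E 9 -> on_hand[A=42 B=54 C=55 D=23 E=49] avail[A=35 B=54 C=42 D=23 E=40] open={R6,R7,R8,R9}
Step 15: cancel R9 -> on_hand[A=42 B=54 C=55 D=23 E=49] avail[A=35 B=54 C=42 D=23 E=49] open={R6,R7,R8}
Step 16: reserve R10 C 4 -> on_hand[A=42 B=54 C=55 D=23 E=49] avail[A=35 B=54 C=38 D=23 E=49] open={R10,R6,R7,R8}
Step 17: reserve R11 B 6 -> on_hand[A=42 B=54 C=55 D=23 E=49] avail[A=35 B=48 C=38 D=23 E=49] open={R10,R11,R6,R7,R8}
Step 18: cancel R11 -> on_hand[A=42 B=54 C=55 D=23 E=49] avail[A=35 B=54 C=38 D=23 E=49] open={R10,R6,R7,R8}
Step 19: commit R6 -> on_hand[A=42 B=54 C=47 D=23 E=49] avail[A=35 B=54 C=38 D=23 E=49] open={R10,R7,R8}
Step 20: reserve R12 D 8 -> on_hand[A=42 B=54 C=47 D=23 E=49] avail[A=35 B=54 C=38 D=15 E=49] open={R10,R12,R7,R8}
Step 21: reserve R13 D 6 -> on_hand[A=42 B=54 C=47 D=23 E=49] avail[A=35 B=54 C=38 D=9 E=49] open={R10,R12,R13,R7,R8}
Step 22: commit R7 -> on_hand[A=35 B=54 C=47 D=23 E=49] avail[A=35 B=54 C=38 D=9 E=49] open={R10,R12,R13,R8}
Step 23: reserve R14 D 6 -> on_hand[A=35 B=54 C=47 D=23 E=49] avail[A=35 B=54 C=38 D=3 E=49] open={R10,R12,R13,R14,R8}
Step 24: commit R10 -> on_hand[A=35 B=54 C=43 D=23 E=49] avail[A=35 B=54 C=38 D=3 E=49] open={R12,R13,R14,R8}
Open reservations: ['R12', 'R13', 'R14', 'R8'] -> 4

Answer: 4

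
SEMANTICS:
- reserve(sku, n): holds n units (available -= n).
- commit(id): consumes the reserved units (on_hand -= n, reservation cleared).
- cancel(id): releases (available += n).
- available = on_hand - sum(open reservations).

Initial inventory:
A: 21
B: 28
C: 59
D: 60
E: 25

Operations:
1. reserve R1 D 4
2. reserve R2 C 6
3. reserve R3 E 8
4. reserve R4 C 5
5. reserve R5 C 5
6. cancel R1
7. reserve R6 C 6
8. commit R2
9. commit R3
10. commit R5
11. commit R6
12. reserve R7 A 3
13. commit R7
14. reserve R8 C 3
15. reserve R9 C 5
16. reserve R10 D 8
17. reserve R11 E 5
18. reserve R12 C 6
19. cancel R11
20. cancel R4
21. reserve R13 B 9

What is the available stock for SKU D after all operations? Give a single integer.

Step 1: reserve R1 D 4 -> on_hand[A=21 B=28 C=59 D=60 E=25] avail[A=21 B=28 C=59 D=56 E=25] open={R1}
Step 2: reserve R2 C 6 -> on_hand[A=21 B=28 C=59 D=60 E=25] avail[A=21 B=28 C=53 D=56 E=25] open={R1,R2}
Step 3: reserve R3 E 8 -> on_hand[A=21 B=28 C=59 D=60 E=25] avail[A=21 B=28 C=53 D=56 E=17] open={R1,R2,R3}
Step 4: reserve R4 C 5 -> on_hand[A=21 B=28 C=59 D=60 E=25] avail[A=21 B=28 C=48 D=56 E=17] open={R1,R2,R3,R4}
Step 5: reserve R5 C 5 -> on_hand[A=21 B=28 C=59 D=60 E=25] avail[A=21 B=28 C=43 D=56 E=17] open={R1,R2,R3,R4,R5}
Step 6: cancel R1 -> on_hand[A=21 B=28 C=59 D=60 E=25] avail[A=21 B=28 C=43 D=60 E=17] open={R2,R3,R4,R5}
Step 7: reserve R6 C 6 -> on_hand[A=21 B=28 C=59 D=60 E=25] avail[A=21 B=28 C=37 D=60 E=17] open={R2,R3,R4,R5,R6}
Step 8: commit R2 -> on_hand[A=21 B=28 C=53 D=60 E=25] avail[A=21 B=28 C=37 D=60 E=17] open={R3,R4,R5,R6}
Step 9: commit R3 -> on_hand[A=21 B=28 C=53 D=60 E=17] avail[A=21 B=28 C=37 D=60 E=17] open={R4,R5,R6}
Step 10: commit R5 -> on_hand[A=21 B=28 C=48 D=60 E=17] avail[A=21 B=28 C=37 D=60 E=17] open={R4,R6}
Step 11: commit R6 -> on_hand[A=21 B=28 C=42 D=60 E=17] avail[A=21 B=28 C=37 D=60 E=17] open={R4}
Step 12: reserve R7 A 3 -> on_hand[A=21 B=28 C=42 D=60 E=17] avail[A=18 B=28 C=37 D=60 E=17] open={R4,R7}
Step 13: commit R7 -> on_hand[A=18 B=28 C=42 D=60 E=17] avail[A=18 B=28 C=37 D=60 E=17] open={R4}
Step 14: reserve R8 C 3 -> on_hand[A=18 B=28 C=42 D=60 E=17] avail[A=18 B=28 C=34 D=60 E=17] open={R4,R8}
Step 15: reserve R9 C 5 -> on_hand[A=18 B=28 C=42 D=60 E=17] avail[A=18 B=28 C=29 D=60 E=17] open={R4,R8,R9}
Step 16: reserve R10 D 8 -> on_hand[A=18 B=28 C=42 D=60 E=17] avail[A=18 B=28 C=29 D=52 E=17] open={R10,R4,R8,R9}
Step 17: reserve R11 E 5 -> on_hand[A=18 B=28 C=42 D=60 E=17] avail[A=18 B=28 C=29 D=52 E=12] open={R10,R11,R4,R8,R9}
Step 18: reserve R12 C 6 -> on_hand[A=18 B=28 C=42 D=60 E=17] avail[A=18 B=28 C=23 D=52 E=12] open={R10,R11,R12,R4,R8,R9}
Step 19: cancel R11 -> on_hand[A=18 B=28 C=42 D=60 E=17] avail[A=18 B=28 C=23 D=52 E=17] open={R10,R12,R4,R8,R9}
Step 20: cancel R4 -> on_hand[A=18 B=28 C=42 D=60 E=17] avail[A=18 B=28 C=28 D=52 E=17] open={R10,R12,R8,R9}
Step 21: reserve R13 B 9 -> on_hand[A=18 B=28 C=42 D=60 E=17] avail[A=18 B=19 C=28 D=52 E=17] open={R10,R12,R13,R8,R9}
Final available[D] = 52

Answer: 52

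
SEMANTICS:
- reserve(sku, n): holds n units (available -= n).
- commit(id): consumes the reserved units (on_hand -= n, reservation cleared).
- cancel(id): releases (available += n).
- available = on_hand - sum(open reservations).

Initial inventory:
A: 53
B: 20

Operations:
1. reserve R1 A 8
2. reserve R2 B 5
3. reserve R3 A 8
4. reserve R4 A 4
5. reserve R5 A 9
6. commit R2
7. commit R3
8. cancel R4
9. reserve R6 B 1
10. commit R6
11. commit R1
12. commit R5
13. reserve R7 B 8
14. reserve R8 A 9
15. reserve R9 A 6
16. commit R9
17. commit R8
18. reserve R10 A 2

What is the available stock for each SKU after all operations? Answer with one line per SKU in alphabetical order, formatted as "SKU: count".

Step 1: reserve R1 A 8 -> on_hand[A=53 B=20] avail[A=45 B=20] open={R1}
Step 2: reserve R2 B 5 -> on_hand[A=53 B=20] avail[A=45 B=15] open={R1,R2}
Step 3: reserve R3 A 8 -> on_hand[A=53 B=20] avail[A=37 B=15] open={R1,R2,R3}
Step 4: reserve R4 A 4 -> on_hand[A=53 B=20] avail[A=33 B=15] open={R1,R2,R3,R4}
Step 5: reserve R5 A 9 -> on_hand[A=53 B=20] avail[A=24 B=15] open={R1,R2,R3,R4,R5}
Step 6: commit R2 -> on_hand[A=53 B=15] avail[A=24 B=15] open={R1,R3,R4,R5}
Step 7: commit R3 -> on_hand[A=45 B=15] avail[A=24 B=15] open={R1,R4,R5}
Step 8: cancel R4 -> on_hand[A=45 B=15] avail[A=28 B=15] open={R1,R5}
Step 9: reserve R6 B 1 -> on_hand[A=45 B=15] avail[A=28 B=14] open={R1,R5,R6}
Step 10: commit R6 -> on_hand[A=45 B=14] avail[A=28 B=14] open={R1,R5}
Step 11: commit R1 -> on_hand[A=37 B=14] avail[A=28 B=14] open={R5}
Step 12: commit R5 -> on_hand[A=28 B=14] avail[A=28 B=14] open={}
Step 13: reserve R7 B 8 -> on_hand[A=28 B=14] avail[A=28 B=6] open={R7}
Step 14: reserve R8 A 9 -> on_hand[A=28 B=14] avail[A=19 B=6] open={R7,R8}
Step 15: reserve R9 A 6 -> on_hand[A=28 B=14] avail[A=13 B=6] open={R7,R8,R9}
Step 16: commit R9 -> on_hand[A=22 B=14] avail[A=13 B=6] open={R7,R8}
Step 17: commit R8 -> on_hand[A=13 B=14] avail[A=13 B=6] open={R7}
Step 18: reserve R10 A 2 -> on_hand[A=13 B=14] avail[A=11 B=6] open={R10,R7}

Answer: A: 11
B: 6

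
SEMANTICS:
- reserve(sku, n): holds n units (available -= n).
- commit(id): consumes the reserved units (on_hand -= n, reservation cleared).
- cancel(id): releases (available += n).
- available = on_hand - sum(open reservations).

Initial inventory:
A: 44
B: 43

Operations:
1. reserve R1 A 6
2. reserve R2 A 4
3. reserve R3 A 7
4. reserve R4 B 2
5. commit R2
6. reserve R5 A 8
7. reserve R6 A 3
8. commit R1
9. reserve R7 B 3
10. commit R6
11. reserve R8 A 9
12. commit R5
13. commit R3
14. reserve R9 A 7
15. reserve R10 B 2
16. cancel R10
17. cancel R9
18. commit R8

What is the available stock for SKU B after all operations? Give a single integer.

Answer: 38

Derivation:
Step 1: reserve R1 A 6 -> on_hand[A=44 B=43] avail[A=38 B=43] open={R1}
Step 2: reserve R2 A 4 -> on_hand[A=44 B=43] avail[A=34 B=43] open={R1,R2}
Step 3: reserve R3 A 7 -> on_hand[A=44 B=43] avail[A=27 B=43] open={R1,R2,R3}
Step 4: reserve R4 B 2 -> on_hand[A=44 B=43] avail[A=27 B=41] open={R1,R2,R3,R4}
Step 5: commit R2 -> on_hand[A=40 B=43] avail[A=27 B=41] open={R1,R3,R4}
Step 6: reserve R5 A 8 -> on_hand[A=40 B=43] avail[A=19 B=41] open={R1,R3,R4,R5}
Step 7: reserve R6 A 3 -> on_hand[A=40 B=43] avail[A=16 B=41] open={R1,R3,R4,R5,R6}
Step 8: commit R1 -> on_hand[A=34 B=43] avail[A=16 B=41] open={R3,R4,R5,R6}
Step 9: reserve R7 B 3 -> on_hand[A=34 B=43] avail[A=16 B=38] open={R3,R4,R5,R6,R7}
Step 10: commit R6 -> on_hand[A=31 B=43] avail[A=16 B=38] open={R3,R4,R5,R7}
Step 11: reserve R8 A 9 -> on_hand[A=31 B=43] avail[A=7 B=38] open={R3,R4,R5,R7,R8}
Step 12: commit R5 -> on_hand[A=23 B=43] avail[A=7 B=38] open={R3,R4,R7,R8}
Step 13: commit R3 -> on_hand[A=16 B=43] avail[A=7 B=38] open={R4,R7,R8}
Step 14: reserve R9 A 7 -> on_hand[A=16 B=43] avail[A=0 B=38] open={R4,R7,R8,R9}
Step 15: reserve R10 B 2 -> on_hand[A=16 B=43] avail[A=0 B=36] open={R10,R4,R7,R8,R9}
Step 16: cancel R10 -> on_hand[A=16 B=43] avail[A=0 B=38] open={R4,R7,R8,R9}
Step 17: cancel R9 -> on_hand[A=16 B=43] avail[A=7 B=38] open={R4,R7,R8}
Step 18: commit R8 -> on_hand[A=7 B=43] avail[A=7 B=38] open={R4,R7}
Final available[B] = 38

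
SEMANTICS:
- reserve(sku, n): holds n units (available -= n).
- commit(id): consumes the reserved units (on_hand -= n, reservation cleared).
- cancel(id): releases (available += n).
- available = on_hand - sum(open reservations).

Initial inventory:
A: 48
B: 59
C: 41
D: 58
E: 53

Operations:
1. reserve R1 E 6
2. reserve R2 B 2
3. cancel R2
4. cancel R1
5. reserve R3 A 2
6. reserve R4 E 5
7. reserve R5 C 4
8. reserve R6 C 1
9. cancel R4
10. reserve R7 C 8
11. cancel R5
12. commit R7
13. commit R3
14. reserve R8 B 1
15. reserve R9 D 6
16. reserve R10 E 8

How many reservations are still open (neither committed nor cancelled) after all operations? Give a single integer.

Step 1: reserve R1 E 6 -> on_hand[A=48 B=59 C=41 D=58 E=53] avail[A=48 B=59 C=41 D=58 E=47] open={R1}
Step 2: reserve R2 B 2 -> on_hand[A=48 B=59 C=41 D=58 E=53] avail[A=48 B=57 C=41 D=58 E=47] open={R1,R2}
Step 3: cancel R2 -> on_hand[A=48 B=59 C=41 D=58 E=53] avail[A=48 B=59 C=41 D=58 E=47] open={R1}
Step 4: cancel R1 -> on_hand[A=48 B=59 C=41 D=58 E=53] avail[A=48 B=59 C=41 D=58 E=53] open={}
Step 5: reserve R3 A 2 -> on_hand[A=48 B=59 C=41 D=58 E=53] avail[A=46 B=59 C=41 D=58 E=53] open={R3}
Step 6: reserve R4 E 5 -> on_hand[A=48 B=59 C=41 D=58 E=53] avail[A=46 B=59 C=41 D=58 E=48] open={R3,R4}
Step 7: reserve R5 C 4 -> on_hand[A=48 B=59 C=41 D=58 E=53] avail[A=46 B=59 C=37 D=58 E=48] open={R3,R4,R5}
Step 8: reserve R6 C 1 -> on_hand[A=48 B=59 C=41 D=58 E=53] avail[A=46 B=59 C=36 D=58 E=48] open={R3,R4,R5,R6}
Step 9: cancel R4 -> on_hand[A=48 B=59 C=41 D=58 E=53] avail[A=46 B=59 C=36 D=58 E=53] open={R3,R5,R6}
Step 10: reserve R7 C 8 -> on_hand[A=48 B=59 C=41 D=58 E=53] avail[A=46 B=59 C=28 D=58 E=53] open={R3,R5,R6,R7}
Step 11: cancel R5 -> on_hand[A=48 B=59 C=41 D=58 E=53] avail[A=46 B=59 C=32 D=58 E=53] open={R3,R6,R7}
Step 12: commit R7 -> on_hand[A=48 B=59 C=33 D=58 E=53] avail[A=46 B=59 C=32 D=58 E=53] open={R3,R6}
Step 13: commit R3 -> on_hand[A=46 B=59 C=33 D=58 E=53] avail[A=46 B=59 C=32 D=58 E=53] open={R6}
Step 14: reserve R8 B 1 -> on_hand[A=46 B=59 C=33 D=58 E=53] avail[A=46 B=58 C=32 D=58 E=53] open={R6,R8}
Step 15: reserve R9 D 6 -> on_hand[A=46 B=59 C=33 D=58 E=53] avail[A=46 B=58 C=32 D=52 E=53] open={R6,R8,R9}
Step 16: reserve R10 E 8 -> on_hand[A=46 B=59 C=33 D=58 E=53] avail[A=46 B=58 C=32 D=52 E=45] open={R10,R6,R8,R9}
Open reservations: ['R10', 'R6', 'R8', 'R9'] -> 4

Answer: 4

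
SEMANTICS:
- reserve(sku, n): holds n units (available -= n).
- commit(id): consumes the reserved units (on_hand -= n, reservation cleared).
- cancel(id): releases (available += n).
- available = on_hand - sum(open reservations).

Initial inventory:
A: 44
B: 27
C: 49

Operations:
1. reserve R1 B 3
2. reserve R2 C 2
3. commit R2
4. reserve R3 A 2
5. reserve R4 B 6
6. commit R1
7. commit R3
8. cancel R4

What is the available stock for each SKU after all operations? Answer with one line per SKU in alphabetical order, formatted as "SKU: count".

Step 1: reserve R1 B 3 -> on_hand[A=44 B=27 C=49] avail[A=44 B=24 C=49] open={R1}
Step 2: reserve R2 C 2 -> on_hand[A=44 B=27 C=49] avail[A=44 B=24 C=47] open={R1,R2}
Step 3: commit R2 -> on_hand[A=44 B=27 C=47] avail[A=44 B=24 C=47] open={R1}
Step 4: reserve R3 A 2 -> on_hand[A=44 B=27 C=47] avail[A=42 B=24 C=47] open={R1,R3}
Step 5: reserve R4 B 6 -> on_hand[A=44 B=27 C=47] avail[A=42 B=18 C=47] open={R1,R3,R4}
Step 6: commit R1 -> on_hand[A=44 B=24 C=47] avail[A=42 B=18 C=47] open={R3,R4}
Step 7: commit R3 -> on_hand[A=42 B=24 C=47] avail[A=42 B=18 C=47] open={R4}
Step 8: cancel R4 -> on_hand[A=42 B=24 C=47] avail[A=42 B=24 C=47] open={}

Answer: A: 42
B: 24
C: 47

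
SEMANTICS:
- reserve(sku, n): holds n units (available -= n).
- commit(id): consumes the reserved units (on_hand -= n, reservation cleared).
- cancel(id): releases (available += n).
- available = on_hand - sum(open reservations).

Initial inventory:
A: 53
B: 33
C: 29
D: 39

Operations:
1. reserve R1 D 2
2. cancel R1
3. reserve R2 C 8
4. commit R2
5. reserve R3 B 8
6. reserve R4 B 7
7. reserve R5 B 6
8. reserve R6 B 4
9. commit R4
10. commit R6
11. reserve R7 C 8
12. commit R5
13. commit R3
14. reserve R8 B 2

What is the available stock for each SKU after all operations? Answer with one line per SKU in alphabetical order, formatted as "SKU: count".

Answer: A: 53
B: 6
C: 13
D: 39

Derivation:
Step 1: reserve R1 D 2 -> on_hand[A=53 B=33 C=29 D=39] avail[A=53 B=33 C=29 D=37] open={R1}
Step 2: cancel R1 -> on_hand[A=53 B=33 C=29 D=39] avail[A=53 B=33 C=29 D=39] open={}
Step 3: reserve R2 C 8 -> on_hand[A=53 B=33 C=29 D=39] avail[A=53 B=33 C=21 D=39] open={R2}
Step 4: commit R2 -> on_hand[A=53 B=33 C=21 D=39] avail[A=53 B=33 C=21 D=39] open={}
Step 5: reserve R3 B 8 -> on_hand[A=53 B=33 C=21 D=39] avail[A=53 B=25 C=21 D=39] open={R3}
Step 6: reserve R4 B 7 -> on_hand[A=53 B=33 C=21 D=39] avail[A=53 B=18 C=21 D=39] open={R3,R4}
Step 7: reserve R5 B 6 -> on_hand[A=53 B=33 C=21 D=39] avail[A=53 B=12 C=21 D=39] open={R3,R4,R5}
Step 8: reserve R6 B 4 -> on_hand[A=53 B=33 C=21 D=39] avail[A=53 B=8 C=21 D=39] open={R3,R4,R5,R6}
Step 9: commit R4 -> on_hand[A=53 B=26 C=21 D=39] avail[A=53 B=8 C=21 D=39] open={R3,R5,R6}
Step 10: commit R6 -> on_hand[A=53 B=22 C=21 D=39] avail[A=53 B=8 C=21 D=39] open={R3,R5}
Step 11: reserve R7 C 8 -> on_hand[A=53 B=22 C=21 D=39] avail[A=53 B=8 C=13 D=39] open={R3,R5,R7}
Step 12: commit R5 -> on_hand[A=53 B=16 C=21 D=39] avail[A=53 B=8 C=13 D=39] open={R3,R7}
Step 13: commit R3 -> on_hand[A=53 B=8 C=21 D=39] avail[A=53 B=8 C=13 D=39] open={R7}
Step 14: reserve R8 B 2 -> on_hand[A=53 B=8 C=21 D=39] avail[A=53 B=6 C=13 D=39] open={R7,R8}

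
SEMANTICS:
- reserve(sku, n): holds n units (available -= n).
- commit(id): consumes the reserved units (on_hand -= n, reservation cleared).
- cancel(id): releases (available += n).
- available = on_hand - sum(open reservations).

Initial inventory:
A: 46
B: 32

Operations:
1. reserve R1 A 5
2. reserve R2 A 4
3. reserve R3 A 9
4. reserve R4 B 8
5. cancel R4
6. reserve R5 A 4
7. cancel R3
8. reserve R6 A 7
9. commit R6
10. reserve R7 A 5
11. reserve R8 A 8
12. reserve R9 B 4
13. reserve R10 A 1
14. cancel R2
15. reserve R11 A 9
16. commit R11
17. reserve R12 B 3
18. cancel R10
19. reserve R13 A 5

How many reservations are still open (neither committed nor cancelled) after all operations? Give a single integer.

Answer: 7

Derivation:
Step 1: reserve R1 A 5 -> on_hand[A=46 B=32] avail[A=41 B=32] open={R1}
Step 2: reserve R2 A 4 -> on_hand[A=46 B=32] avail[A=37 B=32] open={R1,R2}
Step 3: reserve R3 A 9 -> on_hand[A=46 B=32] avail[A=28 B=32] open={R1,R2,R3}
Step 4: reserve R4 B 8 -> on_hand[A=46 B=32] avail[A=28 B=24] open={R1,R2,R3,R4}
Step 5: cancel R4 -> on_hand[A=46 B=32] avail[A=28 B=32] open={R1,R2,R3}
Step 6: reserve R5 A 4 -> on_hand[A=46 B=32] avail[A=24 B=32] open={R1,R2,R3,R5}
Step 7: cancel R3 -> on_hand[A=46 B=32] avail[A=33 B=32] open={R1,R2,R5}
Step 8: reserve R6 A 7 -> on_hand[A=46 B=32] avail[A=26 B=32] open={R1,R2,R5,R6}
Step 9: commit R6 -> on_hand[A=39 B=32] avail[A=26 B=32] open={R1,R2,R5}
Step 10: reserve R7 A 5 -> on_hand[A=39 B=32] avail[A=21 B=32] open={R1,R2,R5,R7}
Step 11: reserve R8 A 8 -> on_hand[A=39 B=32] avail[A=13 B=32] open={R1,R2,R5,R7,R8}
Step 12: reserve R9 B 4 -> on_hand[A=39 B=32] avail[A=13 B=28] open={R1,R2,R5,R7,R8,R9}
Step 13: reserve R10 A 1 -> on_hand[A=39 B=32] avail[A=12 B=28] open={R1,R10,R2,R5,R7,R8,R9}
Step 14: cancel R2 -> on_hand[A=39 B=32] avail[A=16 B=28] open={R1,R10,R5,R7,R8,R9}
Step 15: reserve R11 A 9 -> on_hand[A=39 B=32] avail[A=7 B=28] open={R1,R10,R11,R5,R7,R8,R9}
Step 16: commit R11 -> on_hand[A=30 B=32] avail[A=7 B=28] open={R1,R10,R5,R7,R8,R9}
Step 17: reserve R12 B 3 -> on_hand[A=30 B=32] avail[A=7 B=25] open={R1,R10,R12,R5,R7,R8,R9}
Step 18: cancel R10 -> on_hand[A=30 B=32] avail[A=8 B=25] open={R1,R12,R5,R7,R8,R9}
Step 19: reserve R13 A 5 -> on_hand[A=30 B=32] avail[A=3 B=25] open={R1,R12,R13,R5,R7,R8,R9}
Open reservations: ['R1', 'R12', 'R13', 'R5', 'R7', 'R8', 'R9'] -> 7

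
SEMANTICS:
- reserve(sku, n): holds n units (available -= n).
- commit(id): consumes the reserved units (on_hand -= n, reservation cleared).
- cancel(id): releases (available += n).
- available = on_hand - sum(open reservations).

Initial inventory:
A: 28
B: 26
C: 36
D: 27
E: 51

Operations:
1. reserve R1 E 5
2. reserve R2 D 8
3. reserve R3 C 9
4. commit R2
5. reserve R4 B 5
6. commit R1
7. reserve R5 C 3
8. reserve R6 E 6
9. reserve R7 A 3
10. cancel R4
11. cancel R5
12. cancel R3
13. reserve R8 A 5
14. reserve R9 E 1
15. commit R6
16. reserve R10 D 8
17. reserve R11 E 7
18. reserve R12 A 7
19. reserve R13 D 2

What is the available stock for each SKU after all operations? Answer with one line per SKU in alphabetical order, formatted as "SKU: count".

Step 1: reserve R1 E 5 -> on_hand[A=28 B=26 C=36 D=27 E=51] avail[A=28 B=26 C=36 D=27 E=46] open={R1}
Step 2: reserve R2 D 8 -> on_hand[A=28 B=26 C=36 D=27 E=51] avail[A=28 B=26 C=36 D=19 E=46] open={R1,R2}
Step 3: reserve R3 C 9 -> on_hand[A=28 B=26 C=36 D=27 E=51] avail[A=28 B=26 C=27 D=19 E=46] open={R1,R2,R3}
Step 4: commit R2 -> on_hand[A=28 B=26 C=36 D=19 E=51] avail[A=28 B=26 C=27 D=19 E=46] open={R1,R3}
Step 5: reserve R4 B 5 -> on_hand[A=28 B=26 C=36 D=19 E=51] avail[A=28 B=21 C=27 D=19 E=46] open={R1,R3,R4}
Step 6: commit R1 -> on_hand[A=28 B=26 C=36 D=19 E=46] avail[A=28 B=21 C=27 D=19 E=46] open={R3,R4}
Step 7: reserve R5 C 3 -> on_hand[A=28 B=26 C=36 D=19 E=46] avail[A=28 B=21 C=24 D=19 E=46] open={R3,R4,R5}
Step 8: reserve R6 E 6 -> on_hand[A=28 B=26 C=36 D=19 E=46] avail[A=28 B=21 C=24 D=19 E=40] open={R3,R4,R5,R6}
Step 9: reserve R7 A 3 -> on_hand[A=28 B=26 C=36 D=19 E=46] avail[A=25 B=21 C=24 D=19 E=40] open={R3,R4,R5,R6,R7}
Step 10: cancel R4 -> on_hand[A=28 B=26 C=36 D=19 E=46] avail[A=25 B=26 C=24 D=19 E=40] open={R3,R5,R6,R7}
Step 11: cancel R5 -> on_hand[A=28 B=26 C=36 D=19 E=46] avail[A=25 B=26 C=27 D=19 E=40] open={R3,R6,R7}
Step 12: cancel R3 -> on_hand[A=28 B=26 C=36 D=19 E=46] avail[A=25 B=26 C=36 D=19 E=40] open={R6,R7}
Step 13: reserve R8 A 5 -> on_hand[A=28 B=26 C=36 D=19 E=46] avail[A=20 B=26 C=36 D=19 E=40] open={R6,R7,R8}
Step 14: reserve R9 E 1 -> on_hand[A=28 B=26 C=36 D=19 E=46] avail[A=20 B=26 C=36 D=19 E=39] open={R6,R7,R8,R9}
Step 15: commit R6 -> on_hand[A=28 B=26 C=36 D=19 E=40] avail[A=20 B=26 C=36 D=19 E=39] open={R7,R8,R9}
Step 16: reserve R10 D 8 -> on_hand[A=28 B=26 C=36 D=19 E=40] avail[A=20 B=26 C=36 D=11 E=39] open={R10,R7,R8,R9}
Step 17: reserve R11 E 7 -> on_hand[A=28 B=26 C=36 D=19 E=40] avail[A=20 B=26 C=36 D=11 E=32] open={R10,R11,R7,R8,R9}
Step 18: reserve R12 A 7 -> on_hand[A=28 B=26 C=36 D=19 E=40] avail[A=13 B=26 C=36 D=11 E=32] open={R10,R11,R12,R7,R8,R9}
Step 19: reserve R13 D 2 -> on_hand[A=28 B=26 C=36 D=19 E=40] avail[A=13 B=26 C=36 D=9 E=32] open={R10,R11,R12,R13,R7,R8,R9}

Answer: A: 13
B: 26
C: 36
D: 9
E: 32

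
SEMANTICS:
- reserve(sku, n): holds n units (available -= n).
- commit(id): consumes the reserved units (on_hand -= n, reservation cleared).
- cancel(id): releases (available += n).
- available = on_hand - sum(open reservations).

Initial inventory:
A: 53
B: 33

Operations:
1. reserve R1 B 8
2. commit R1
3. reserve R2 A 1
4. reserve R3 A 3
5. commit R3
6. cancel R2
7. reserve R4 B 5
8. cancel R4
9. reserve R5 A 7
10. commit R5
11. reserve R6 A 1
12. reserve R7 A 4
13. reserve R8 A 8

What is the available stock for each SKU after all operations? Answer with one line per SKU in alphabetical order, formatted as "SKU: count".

Step 1: reserve R1 B 8 -> on_hand[A=53 B=33] avail[A=53 B=25] open={R1}
Step 2: commit R1 -> on_hand[A=53 B=25] avail[A=53 B=25] open={}
Step 3: reserve R2 A 1 -> on_hand[A=53 B=25] avail[A=52 B=25] open={R2}
Step 4: reserve R3 A 3 -> on_hand[A=53 B=25] avail[A=49 B=25] open={R2,R3}
Step 5: commit R3 -> on_hand[A=50 B=25] avail[A=49 B=25] open={R2}
Step 6: cancel R2 -> on_hand[A=50 B=25] avail[A=50 B=25] open={}
Step 7: reserve R4 B 5 -> on_hand[A=50 B=25] avail[A=50 B=20] open={R4}
Step 8: cancel R4 -> on_hand[A=50 B=25] avail[A=50 B=25] open={}
Step 9: reserve R5 A 7 -> on_hand[A=50 B=25] avail[A=43 B=25] open={R5}
Step 10: commit R5 -> on_hand[A=43 B=25] avail[A=43 B=25] open={}
Step 11: reserve R6 A 1 -> on_hand[A=43 B=25] avail[A=42 B=25] open={R6}
Step 12: reserve R7 A 4 -> on_hand[A=43 B=25] avail[A=38 B=25] open={R6,R7}
Step 13: reserve R8 A 8 -> on_hand[A=43 B=25] avail[A=30 B=25] open={R6,R7,R8}

Answer: A: 30
B: 25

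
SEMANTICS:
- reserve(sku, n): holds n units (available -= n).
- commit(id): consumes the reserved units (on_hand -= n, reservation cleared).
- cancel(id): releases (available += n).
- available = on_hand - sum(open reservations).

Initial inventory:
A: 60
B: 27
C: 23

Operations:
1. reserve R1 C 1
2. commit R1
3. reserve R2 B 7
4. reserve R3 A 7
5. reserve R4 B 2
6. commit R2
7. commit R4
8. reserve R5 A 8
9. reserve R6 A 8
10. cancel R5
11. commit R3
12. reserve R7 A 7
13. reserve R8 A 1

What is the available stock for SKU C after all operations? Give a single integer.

Answer: 22

Derivation:
Step 1: reserve R1 C 1 -> on_hand[A=60 B=27 C=23] avail[A=60 B=27 C=22] open={R1}
Step 2: commit R1 -> on_hand[A=60 B=27 C=22] avail[A=60 B=27 C=22] open={}
Step 3: reserve R2 B 7 -> on_hand[A=60 B=27 C=22] avail[A=60 B=20 C=22] open={R2}
Step 4: reserve R3 A 7 -> on_hand[A=60 B=27 C=22] avail[A=53 B=20 C=22] open={R2,R3}
Step 5: reserve R4 B 2 -> on_hand[A=60 B=27 C=22] avail[A=53 B=18 C=22] open={R2,R3,R4}
Step 6: commit R2 -> on_hand[A=60 B=20 C=22] avail[A=53 B=18 C=22] open={R3,R4}
Step 7: commit R4 -> on_hand[A=60 B=18 C=22] avail[A=53 B=18 C=22] open={R3}
Step 8: reserve R5 A 8 -> on_hand[A=60 B=18 C=22] avail[A=45 B=18 C=22] open={R3,R5}
Step 9: reserve R6 A 8 -> on_hand[A=60 B=18 C=22] avail[A=37 B=18 C=22] open={R3,R5,R6}
Step 10: cancel R5 -> on_hand[A=60 B=18 C=22] avail[A=45 B=18 C=22] open={R3,R6}
Step 11: commit R3 -> on_hand[A=53 B=18 C=22] avail[A=45 B=18 C=22] open={R6}
Step 12: reserve R7 A 7 -> on_hand[A=53 B=18 C=22] avail[A=38 B=18 C=22] open={R6,R7}
Step 13: reserve R8 A 1 -> on_hand[A=53 B=18 C=22] avail[A=37 B=18 C=22] open={R6,R7,R8}
Final available[C] = 22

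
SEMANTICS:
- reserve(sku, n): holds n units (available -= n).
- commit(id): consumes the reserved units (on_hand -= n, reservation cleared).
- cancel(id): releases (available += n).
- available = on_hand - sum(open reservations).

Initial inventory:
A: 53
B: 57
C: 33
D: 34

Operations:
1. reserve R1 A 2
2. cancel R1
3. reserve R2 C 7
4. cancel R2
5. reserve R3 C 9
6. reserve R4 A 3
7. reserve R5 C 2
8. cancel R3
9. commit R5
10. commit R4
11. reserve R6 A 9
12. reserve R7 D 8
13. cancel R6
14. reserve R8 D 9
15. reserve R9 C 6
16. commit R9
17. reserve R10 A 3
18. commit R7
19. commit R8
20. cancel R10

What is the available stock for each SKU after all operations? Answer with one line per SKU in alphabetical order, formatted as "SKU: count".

Answer: A: 50
B: 57
C: 25
D: 17

Derivation:
Step 1: reserve R1 A 2 -> on_hand[A=53 B=57 C=33 D=34] avail[A=51 B=57 C=33 D=34] open={R1}
Step 2: cancel R1 -> on_hand[A=53 B=57 C=33 D=34] avail[A=53 B=57 C=33 D=34] open={}
Step 3: reserve R2 C 7 -> on_hand[A=53 B=57 C=33 D=34] avail[A=53 B=57 C=26 D=34] open={R2}
Step 4: cancel R2 -> on_hand[A=53 B=57 C=33 D=34] avail[A=53 B=57 C=33 D=34] open={}
Step 5: reserve R3 C 9 -> on_hand[A=53 B=57 C=33 D=34] avail[A=53 B=57 C=24 D=34] open={R3}
Step 6: reserve R4 A 3 -> on_hand[A=53 B=57 C=33 D=34] avail[A=50 B=57 C=24 D=34] open={R3,R4}
Step 7: reserve R5 C 2 -> on_hand[A=53 B=57 C=33 D=34] avail[A=50 B=57 C=22 D=34] open={R3,R4,R5}
Step 8: cancel R3 -> on_hand[A=53 B=57 C=33 D=34] avail[A=50 B=57 C=31 D=34] open={R4,R5}
Step 9: commit R5 -> on_hand[A=53 B=57 C=31 D=34] avail[A=50 B=57 C=31 D=34] open={R4}
Step 10: commit R4 -> on_hand[A=50 B=57 C=31 D=34] avail[A=50 B=57 C=31 D=34] open={}
Step 11: reserve R6 A 9 -> on_hand[A=50 B=57 C=31 D=34] avail[A=41 B=57 C=31 D=34] open={R6}
Step 12: reserve R7 D 8 -> on_hand[A=50 B=57 C=31 D=34] avail[A=41 B=57 C=31 D=26] open={R6,R7}
Step 13: cancel R6 -> on_hand[A=50 B=57 C=31 D=34] avail[A=50 B=57 C=31 D=26] open={R7}
Step 14: reserve R8 D 9 -> on_hand[A=50 B=57 C=31 D=34] avail[A=50 B=57 C=31 D=17] open={R7,R8}
Step 15: reserve R9 C 6 -> on_hand[A=50 B=57 C=31 D=34] avail[A=50 B=57 C=25 D=17] open={R7,R8,R9}
Step 16: commit R9 -> on_hand[A=50 B=57 C=25 D=34] avail[A=50 B=57 C=25 D=17] open={R7,R8}
Step 17: reserve R10 A 3 -> on_hand[A=50 B=57 C=25 D=34] avail[A=47 B=57 C=25 D=17] open={R10,R7,R8}
Step 18: commit R7 -> on_hand[A=50 B=57 C=25 D=26] avail[A=47 B=57 C=25 D=17] open={R10,R8}
Step 19: commit R8 -> on_hand[A=50 B=57 C=25 D=17] avail[A=47 B=57 C=25 D=17] open={R10}
Step 20: cancel R10 -> on_hand[A=50 B=57 C=25 D=17] avail[A=50 B=57 C=25 D=17] open={}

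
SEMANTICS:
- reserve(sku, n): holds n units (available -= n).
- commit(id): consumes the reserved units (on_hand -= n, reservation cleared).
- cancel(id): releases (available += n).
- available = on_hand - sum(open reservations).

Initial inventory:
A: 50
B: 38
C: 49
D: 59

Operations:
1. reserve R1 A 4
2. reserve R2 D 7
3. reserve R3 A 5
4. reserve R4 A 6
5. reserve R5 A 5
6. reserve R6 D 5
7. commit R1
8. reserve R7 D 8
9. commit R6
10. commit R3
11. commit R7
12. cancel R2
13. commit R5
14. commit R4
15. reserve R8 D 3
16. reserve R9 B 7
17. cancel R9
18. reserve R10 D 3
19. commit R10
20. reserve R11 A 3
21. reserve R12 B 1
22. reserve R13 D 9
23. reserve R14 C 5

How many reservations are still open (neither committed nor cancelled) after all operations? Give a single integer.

Answer: 5

Derivation:
Step 1: reserve R1 A 4 -> on_hand[A=50 B=38 C=49 D=59] avail[A=46 B=38 C=49 D=59] open={R1}
Step 2: reserve R2 D 7 -> on_hand[A=50 B=38 C=49 D=59] avail[A=46 B=38 C=49 D=52] open={R1,R2}
Step 3: reserve R3 A 5 -> on_hand[A=50 B=38 C=49 D=59] avail[A=41 B=38 C=49 D=52] open={R1,R2,R3}
Step 4: reserve R4 A 6 -> on_hand[A=50 B=38 C=49 D=59] avail[A=35 B=38 C=49 D=52] open={R1,R2,R3,R4}
Step 5: reserve R5 A 5 -> on_hand[A=50 B=38 C=49 D=59] avail[A=30 B=38 C=49 D=52] open={R1,R2,R3,R4,R5}
Step 6: reserve R6 D 5 -> on_hand[A=50 B=38 C=49 D=59] avail[A=30 B=38 C=49 D=47] open={R1,R2,R3,R4,R5,R6}
Step 7: commit R1 -> on_hand[A=46 B=38 C=49 D=59] avail[A=30 B=38 C=49 D=47] open={R2,R3,R4,R5,R6}
Step 8: reserve R7 D 8 -> on_hand[A=46 B=38 C=49 D=59] avail[A=30 B=38 C=49 D=39] open={R2,R3,R4,R5,R6,R7}
Step 9: commit R6 -> on_hand[A=46 B=38 C=49 D=54] avail[A=30 B=38 C=49 D=39] open={R2,R3,R4,R5,R7}
Step 10: commit R3 -> on_hand[A=41 B=38 C=49 D=54] avail[A=30 B=38 C=49 D=39] open={R2,R4,R5,R7}
Step 11: commit R7 -> on_hand[A=41 B=38 C=49 D=46] avail[A=30 B=38 C=49 D=39] open={R2,R4,R5}
Step 12: cancel R2 -> on_hand[A=41 B=38 C=49 D=46] avail[A=30 B=38 C=49 D=46] open={R4,R5}
Step 13: commit R5 -> on_hand[A=36 B=38 C=49 D=46] avail[A=30 B=38 C=49 D=46] open={R4}
Step 14: commit R4 -> on_hand[A=30 B=38 C=49 D=46] avail[A=30 B=38 C=49 D=46] open={}
Step 15: reserve R8 D 3 -> on_hand[A=30 B=38 C=49 D=46] avail[A=30 B=38 C=49 D=43] open={R8}
Step 16: reserve R9 B 7 -> on_hand[A=30 B=38 C=49 D=46] avail[A=30 B=31 C=49 D=43] open={R8,R9}
Step 17: cancel R9 -> on_hand[A=30 B=38 C=49 D=46] avail[A=30 B=38 C=49 D=43] open={R8}
Step 18: reserve R10 D 3 -> on_hand[A=30 B=38 C=49 D=46] avail[A=30 B=38 C=49 D=40] open={R10,R8}
Step 19: commit R10 -> on_hand[A=30 B=38 C=49 D=43] avail[A=30 B=38 C=49 D=40] open={R8}
Step 20: reserve R11 A 3 -> on_hand[A=30 B=38 C=49 D=43] avail[A=27 B=38 C=49 D=40] open={R11,R8}
Step 21: reserve R12 B 1 -> on_hand[A=30 B=38 C=49 D=43] avail[A=27 B=37 C=49 D=40] open={R11,R12,R8}
Step 22: reserve R13 D 9 -> on_hand[A=30 B=38 C=49 D=43] avail[A=27 B=37 C=49 D=31] open={R11,R12,R13,R8}
Step 23: reserve R14 C 5 -> on_hand[A=30 B=38 C=49 D=43] avail[A=27 B=37 C=44 D=31] open={R11,R12,R13,R14,R8}
Open reservations: ['R11', 'R12', 'R13', 'R14', 'R8'] -> 5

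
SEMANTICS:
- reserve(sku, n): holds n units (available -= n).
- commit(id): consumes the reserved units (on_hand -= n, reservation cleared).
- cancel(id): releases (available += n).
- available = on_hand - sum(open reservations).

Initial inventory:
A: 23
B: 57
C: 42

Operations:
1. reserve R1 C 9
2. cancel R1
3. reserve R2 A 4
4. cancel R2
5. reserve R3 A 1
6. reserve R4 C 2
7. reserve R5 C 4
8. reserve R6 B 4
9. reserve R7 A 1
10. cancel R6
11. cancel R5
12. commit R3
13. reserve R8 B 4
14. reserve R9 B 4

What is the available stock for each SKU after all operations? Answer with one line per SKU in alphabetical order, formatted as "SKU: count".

Answer: A: 21
B: 49
C: 40

Derivation:
Step 1: reserve R1 C 9 -> on_hand[A=23 B=57 C=42] avail[A=23 B=57 C=33] open={R1}
Step 2: cancel R1 -> on_hand[A=23 B=57 C=42] avail[A=23 B=57 C=42] open={}
Step 3: reserve R2 A 4 -> on_hand[A=23 B=57 C=42] avail[A=19 B=57 C=42] open={R2}
Step 4: cancel R2 -> on_hand[A=23 B=57 C=42] avail[A=23 B=57 C=42] open={}
Step 5: reserve R3 A 1 -> on_hand[A=23 B=57 C=42] avail[A=22 B=57 C=42] open={R3}
Step 6: reserve R4 C 2 -> on_hand[A=23 B=57 C=42] avail[A=22 B=57 C=40] open={R3,R4}
Step 7: reserve R5 C 4 -> on_hand[A=23 B=57 C=42] avail[A=22 B=57 C=36] open={R3,R4,R5}
Step 8: reserve R6 B 4 -> on_hand[A=23 B=57 C=42] avail[A=22 B=53 C=36] open={R3,R4,R5,R6}
Step 9: reserve R7 A 1 -> on_hand[A=23 B=57 C=42] avail[A=21 B=53 C=36] open={R3,R4,R5,R6,R7}
Step 10: cancel R6 -> on_hand[A=23 B=57 C=42] avail[A=21 B=57 C=36] open={R3,R4,R5,R7}
Step 11: cancel R5 -> on_hand[A=23 B=57 C=42] avail[A=21 B=57 C=40] open={R3,R4,R7}
Step 12: commit R3 -> on_hand[A=22 B=57 C=42] avail[A=21 B=57 C=40] open={R4,R7}
Step 13: reserve R8 B 4 -> on_hand[A=22 B=57 C=42] avail[A=21 B=53 C=40] open={R4,R7,R8}
Step 14: reserve R9 B 4 -> on_hand[A=22 B=57 C=42] avail[A=21 B=49 C=40] open={R4,R7,R8,R9}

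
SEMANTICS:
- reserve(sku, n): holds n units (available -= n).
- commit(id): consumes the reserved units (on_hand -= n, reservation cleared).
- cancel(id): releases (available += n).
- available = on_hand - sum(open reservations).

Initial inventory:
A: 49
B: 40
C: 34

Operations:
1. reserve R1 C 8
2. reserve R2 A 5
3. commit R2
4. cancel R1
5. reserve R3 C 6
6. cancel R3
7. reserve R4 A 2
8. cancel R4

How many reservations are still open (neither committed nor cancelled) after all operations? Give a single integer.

Answer: 0

Derivation:
Step 1: reserve R1 C 8 -> on_hand[A=49 B=40 C=34] avail[A=49 B=40 C=26] open={R1}
Step 2: reserve R2 A 5 -> on_hand[A=49 B=40 C=34] avail[A=44 B=40 C=26] open={R1,R2}
Step 3: commit R2 -> on_hand[A=44 B=40 C=34] avail[A=44 B=40 C=26] open={R1}
Step 4: cancel R1 -> on_hand[A=44 B=40 C=34] avail[A=44 B=40 C=34] open={}
Step 5: reserve R3 C 6 -> on_hand[A=44 B=40 C=34] avail[A=44 B=40 C=28] open={R3}
Step 6: cancel R3 -> on_hand[A=44 B=40 C=34] avail[A=44 B=40 C=34] open={}
Step 7: reserve R4 A 2 -> on_hand[A=44 B=40 C=34] avail[A=42 B=40 C=34] open={R4}
Step 8: cancel R4 -> on_hand[A=44 B=40 C=34] avail[A=44 B=40 C=34] open={}
Open reservations: [] -> 0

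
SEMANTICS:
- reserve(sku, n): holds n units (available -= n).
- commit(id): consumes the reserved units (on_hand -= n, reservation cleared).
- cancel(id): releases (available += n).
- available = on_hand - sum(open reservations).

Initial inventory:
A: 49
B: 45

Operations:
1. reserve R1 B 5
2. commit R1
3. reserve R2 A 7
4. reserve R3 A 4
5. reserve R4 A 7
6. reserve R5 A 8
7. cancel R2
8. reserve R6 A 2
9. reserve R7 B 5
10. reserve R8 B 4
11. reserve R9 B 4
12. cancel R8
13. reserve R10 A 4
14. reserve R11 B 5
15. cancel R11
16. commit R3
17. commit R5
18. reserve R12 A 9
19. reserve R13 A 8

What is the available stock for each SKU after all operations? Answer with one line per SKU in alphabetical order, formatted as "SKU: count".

Step 1: reserve R1 B 5 -> on_hand[A=49 B=45] avail[A=49 B=40] open={R1}
Step 2: commit R1 -> on_hand[A=49 B=40] avail[A=49 B=40] open={}
Step 3: reserve R2 A 7 -> on_hand[A=49 B=40] avail[A=42 B=40] open={R2}
Step 4: reserve R3 A 4 -> on_hand[A=49 B=40] avail[A=38 B=40] open={R2,R3}
Step 5: reserve R4 A 7 -> on_hand[A=49 B=40] avail[A=31 B=40] open={R2,R3,R4}
Step 6: reserve R5 A 8 -> on_hand[A=49 B=40] avail[A=23 B=40] open={R2,R3,R4,R5}
Step 7: cancel R2 -> on_hand[A=49 B=40] avail[A=30 B=40] open={R3,R4,R5}
Step 8: reserve R6 A 2 -> on_hand[A=49 B=40] avail[A=28 B=40] open={R3,R4,R5,R6}
Step 9: reserve R7 B 5 -> on_hand[A=49 B=40] avail[A=28 B=35] open={R3,R4,R5,R6,R7}
Step 10: reserve R8 B 4 -> on_hand[A=49 B=40] avail[A=28 B=31] open={R3,R4,R5,R6,R7,R8}
Step 11: reserve R9 B 4 -> on_hand[A=49 B=40] avail[A=28 B=27] open={R3,R4,R5,R6,R7,R8,R9}
Step 12: cancel R8 -> on_hand[A=49 B=40] avail[A=28 B=31] open={R3,R4,R5,R6,R7,R9}
Step 13: reserve R10 A 4 -> on_hand[A=49 B=40] avail[A=24 B=31] open={R10,R3,R4,R5,R6,R7,R9}
Step 14: reserve R11 B 5 -> on_hand[A=49 B=40] avail[A=24 B=26] open={R10,R11,R3,R4,R5,R6,R7,R9}
Step 15: cancel R11 -> on_hand[A=49 B=40] avail[A=24 B=31] open={R10,R3,R4,R5,R6,R7,R9}
Step 16: commit R3 -> on_hand[A=45 B=40] avail[A=24 B=31] open={R10,R4,R5,R6,R7,R9}
Step 17: commit R5 -> on_hand[A=37 B=40] avail[A=24 B=31] open={R10,R4,R6,R7,R9}
Step 18: reserve R12 A 9 -> on_hand[A=37 B=40] avail[A=15 B=31] open={R10,R12,R4,R6,R7,R9}
Step 19: reserve R13 A 8 -> on_hand[A=37 B=40] avail[A=7 B=31] open={R10,R12,R13,R4,R6,R7,R9}

Answer: A: 7
B: 31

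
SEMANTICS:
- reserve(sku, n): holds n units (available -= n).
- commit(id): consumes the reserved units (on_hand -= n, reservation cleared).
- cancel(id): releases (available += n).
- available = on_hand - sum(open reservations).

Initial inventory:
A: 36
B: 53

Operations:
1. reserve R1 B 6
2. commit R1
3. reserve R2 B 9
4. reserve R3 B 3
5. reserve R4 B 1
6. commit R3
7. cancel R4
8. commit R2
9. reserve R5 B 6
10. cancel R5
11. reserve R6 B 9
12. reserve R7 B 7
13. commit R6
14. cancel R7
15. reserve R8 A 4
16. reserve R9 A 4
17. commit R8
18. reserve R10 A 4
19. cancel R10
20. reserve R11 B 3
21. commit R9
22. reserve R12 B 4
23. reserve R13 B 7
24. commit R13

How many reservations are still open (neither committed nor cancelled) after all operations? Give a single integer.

Answer: 2

Derivation:
Step 1: reserve R1 B 6 -> on_hand[A=36 B=53] avail[A=36 B=47] open={R1}
Step 2: commit R1 -> on_hand[A=36 B=47] avail[A=36 B=47] open={}
Step 3: reserve R2 B 9 -> on_hand[A=36 B=47] avail[A=36 B=38] open={R2}
Step 4: reserve R3 B 3 -> on_hand[A=36 B=47] avail[A=36 B=35] open={R2,R3}
Step 5: reserve R4 B 1 -> on_hand[A=36 B=47] avail[A=36 B=34] open={R2,R3,R4}
Step 6: commit R3 -> on_hand[A=36 B=44] avail[A=36 B=34] open={R2,R4}
Step 7: cancel R4 -> on_hand[A=36 B=44] avail[A=36 B=35] open={R2}
Step 8: commit R2 -> on_hand[A=36 B=35] avail[A=36 B=35] open={}
Step 9: reserve R5 B 6 -> on_hand[A=36 B=35] avail[A=36 B=29] open={R5}
Step 10: cancel R5 -> on_hand[A=36 B=35] avail[A=36 B=35] open={}
Step 11: reserve R6 B 9 -> on_hand[A=36 B=35] avail[A=36 B=26] open={R6}
Step 12: reserve R7 B 7 -> on_hand[A=36 B=35] avail[A=36 B=19] open={R6,R7}
Step 13: commit R6 -> on_hand[A=36 B=26] avail[A=36 B=19] open={R7}
Step 14: cancel R7 -> on_hand[A=36 B=26] avail[A=36 B=26] open={}
Step 15: reserve R8 A 4 -> on_hand[A=36 B=26] avail[A=32 B=26] open={R8}
Step 16: reserve R9 A 4 -> on_hand[A=36 B=26] avail[A=28 B=26] open={R8,R9}
Step 17: commit R8 -> on_hand[A=32 B=26] avail[A=28 B=26] open={R9}
Step 18: reserve R10 A 4 -> on_hand[A=32 B=26] avail[A=24 B=26] open={R10,R9}
Step 19: cancel R10 -> on_hand[A=32 B=26] avail[A=28 B=26] open={R9}
Step 20: reserve R11 B 3 -> on_hand[A=32 B=26] avail[A=28 B=23] open={R11,R9}
Step 21: commit R9 -> on_hand[A=28 B=26] avail[A=28 B=23] open={R11}
Step 22: reserve R12 B 4 -> on_hand[A=28 B=26] avail[A=28 B=19] open={R11,R12}
Step 23: reserve R13 B 7 -> on_hand[A=28 B=26] avail[A=28 B=12] open={R11,R12,R13}
Step 24: commit R13 -> on_hand[A=28 B=19] avail[A=28 B=12] open={R11,R12}
Open reservations: ['R11', 'R12'] -> 2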